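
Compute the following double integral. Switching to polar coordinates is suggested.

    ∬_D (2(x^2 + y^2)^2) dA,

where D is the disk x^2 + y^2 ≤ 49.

The region D is 0 ≤ r ≤ 7, 0 ≤ θ ≤ 2π in polar coordinates, where x = r cos(θ), y = r sin(θ), and dA = r dr dθ.

Under the substitution, the integrand becomes 2r^4, so

    ∬_D (2(x^2 + y^2)^2) dA = ∫_{0}^{2π} ∫_{0}^{7} (2r^4) · r dr dθ.

Inner integral (in r): ∫_{0}^{7} (2r^4) · r dr = 117649/3.

Outer integral (in θ): ∫_{0}^{2π} (117649/3) dθ = 235298π/3.

Therefore ∬_D (2(x^2 + y^2)^2) dA = 235298π/3.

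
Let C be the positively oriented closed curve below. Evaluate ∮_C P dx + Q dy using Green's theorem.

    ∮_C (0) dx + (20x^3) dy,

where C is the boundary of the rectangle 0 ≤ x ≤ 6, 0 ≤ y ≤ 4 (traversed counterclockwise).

Green's theorem converts the closed line integral into a double integral over the enclosed region D:

    ∮_C P dx + Q dy = ∬_D (∂Q/∂x - ∂P/∂y) dA.

Here P = 0, Q = 20x^3, so

    ∂Q/∂x = 60x^2,    ∂P/∂y = 0,
    ∂Q/∂x - ∂P/∂y = 60x^2.

D is the region 0 ≤ x ≤ 6, 0 ≤ y ≤ 4. Evaluating the double integral:

    ∬_D (60x^2) dA = ∫_0^{6} ∫_0^{4} (60x^2) dy dx.

Inner (y from 0 to 4): 240x^2.
Outer (x from 0 to 6): 17280.

Therefore ∮_C P dx + Q dy = 17280.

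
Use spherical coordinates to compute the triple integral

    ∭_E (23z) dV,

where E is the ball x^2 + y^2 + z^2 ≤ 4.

In spherical coordinates, x = ρ sin(φ) cos(θ), y = ρ sin(φ) sin(θ), z = ρ cos(φ), and dV = ρ^2 sin(φ) dρ dφ dθ.

The integrand becomes 23ρ cos(φ), so

    ∭_E (23z) dV = ∫_{0}^{2π} ∫_{0}^{π} ∫_{0}^{2} (23ρ cos(φ)) · ρ^2 sin(φ) dρ dφ dθ.

Inner (ρ): 46sin(2φ).
Middle (φ): 0.
Outer (θ): 0.

Therefore the triple integral equals 0.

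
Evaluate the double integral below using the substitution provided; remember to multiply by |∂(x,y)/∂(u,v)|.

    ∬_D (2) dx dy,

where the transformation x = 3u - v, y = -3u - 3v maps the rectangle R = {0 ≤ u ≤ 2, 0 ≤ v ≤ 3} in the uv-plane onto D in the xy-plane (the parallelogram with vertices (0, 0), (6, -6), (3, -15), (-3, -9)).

Compute the Jacobian determinant of (x, y) with respect to (u, v):

    ∂(x,y)/∂(u,v) = | 3  -1 | = (3)(-3) - (-1)(-3) = -12.
                   | -3  -3 |

Its absolute value is |J| = 12 (the area scaling factor).

Substituting x = 3u - v, y = -3u - 3v into the integrand,

    2 → 2,

so the integral becomes

    ∬_R (2) · |J| du dv = ∫_0^2 ∫_0^3 (24) dv du.

Inner (v): 72.
Outer (u): 144.

Therefore ∬_D (2) dx dy = 144.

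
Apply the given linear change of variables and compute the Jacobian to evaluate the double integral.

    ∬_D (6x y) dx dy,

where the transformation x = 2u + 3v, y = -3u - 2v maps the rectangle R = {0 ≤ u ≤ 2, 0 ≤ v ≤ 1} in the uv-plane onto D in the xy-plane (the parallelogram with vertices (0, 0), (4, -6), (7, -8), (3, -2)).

Compute the Jacobian determinant of (x, y) with respect to (u, v):

    ∂(x,y)/∂(u,v) = | 2  3 | = (2)(-2) - (3)(-3) = 5.
                   | -3  -2 |

Its absolute value is |J| = 5 (the area scaling factor).

Substituting x = 2u + 3v, y = -3u - 2v into the integrand,

    6x y → -36u^2 - 78u v - 36v^2,

so the integral becomes

    ∬_R (-36u^2 - 78u v - 36v^2) · |J| du dv = ∫_0^2 ∫_0^1 (-180u^2 - 390u v - 180v^2) dv du.

Inner (v): -180u^2 - 195u - 60.
Outer (u): -990.

Therefore ∬_D (6x y) dx dy = -990.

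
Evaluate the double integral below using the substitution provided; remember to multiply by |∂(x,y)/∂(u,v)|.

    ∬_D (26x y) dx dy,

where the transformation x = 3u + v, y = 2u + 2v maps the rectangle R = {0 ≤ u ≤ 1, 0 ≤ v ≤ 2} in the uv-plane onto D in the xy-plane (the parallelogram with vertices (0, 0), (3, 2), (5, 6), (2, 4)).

Compute the Jacobian determinant of (x, y) with respect to (u, v):

    ∂(x,y)/∂(u,v) = | 3  1 | = (3)(2) - (1)(2) = 4.
                   | 2  2 |

Its absolute value is |J| = 4 (the area scaling factor).

Substituting x = 3u + v, y = 2u + 2v into the integrand,

    26x y → 156u^2 + 208u v + 52v^2,

so the integral becomes

    ∬_R (156u^2 + 208u v + 52v^2) · |J| du dv = ∫_0^1 ∫_0^2 (624u^2 + 832u v + 208v^2) dv du.

Inner (v): 1248u^2 + 1664u + 1664/3.
Outer (u): 5408/3.

Therefore ∬_D (26x y) dx dy = 5408/3.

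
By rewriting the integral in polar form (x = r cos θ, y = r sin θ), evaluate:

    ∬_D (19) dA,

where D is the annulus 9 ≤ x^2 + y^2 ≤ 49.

The region D is 3 ≤ r ≤ 7, 0 ≤ θ ≤ 2π in polar coordinates, where x = r cos(θ), y = r sin(θ), and dA = r dr dθ.

Under the substitution, the integrand becomes 19, so

    ∬_D (19) dA = ∫_{0}^{2π} ∫_{3}^{7} (19) · r dr dθ.

Inner integral (in r): ∫_{3}^{7} (19) · r dr = 380.

Outer integral (in θ): ∫_{0}^{2π} (380) dθ = 760π.

Therefore ∬_D (19) dA = 760π.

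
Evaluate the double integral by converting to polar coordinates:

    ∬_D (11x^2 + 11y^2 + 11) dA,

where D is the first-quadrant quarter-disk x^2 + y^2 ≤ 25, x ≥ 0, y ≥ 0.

The region D is 0 ≤ r ≤ 5, 0 ≤ θ ≤ π/2 in polar coordinates, where x = r cos(θ), y = r sin(θ), and dA = r dr dθ.

Under the substitution, the integrand becomes 11r^2 + 11, so

    ∬_D (11x^2 + 11y^2 + 11) dA = ∫_{0}^{π/2} ∫_{0}^{5} (11r^2 + 11) · r dr dθ.

Inner integral (in r): ∫_{0}^{5} (11r^2 + 11) · r dr = 7425/4.

Outer integral (in θ): ∫_{0}^{π/2} (7425/4) dθ = 7425π/8.

Therefore ∬_D (11x^2 + 11y^2 + 11) dA = 7425π/8.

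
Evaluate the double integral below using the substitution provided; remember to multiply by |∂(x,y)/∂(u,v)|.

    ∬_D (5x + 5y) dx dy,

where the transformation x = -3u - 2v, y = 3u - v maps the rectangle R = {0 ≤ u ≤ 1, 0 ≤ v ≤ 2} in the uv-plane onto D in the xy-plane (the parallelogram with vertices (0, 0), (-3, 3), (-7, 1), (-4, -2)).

Compute the Jacobian determinant of (x, y) with respect to (u, v):

    ∂(x,y)/∂(u,v) = | -3  -2 | = (-3)(-1) - (-2)(3) = 9.
                   | 3  -1 |

Its absolute value is |J| = 9 (the area scaling factor).

Substituting x = -3u - 2v, y = 3u - v into the integrand,

    5x + 5y → -15v,

so the integral becomes

    ∬_R (-15v) · |J| du dv = ∫_0^1 ∫_0^2 (-135v) dv du.

Inner (v): -270.
Outer (u): -270.

Therefore ∬_D (5x + 5y) dx dy = -270.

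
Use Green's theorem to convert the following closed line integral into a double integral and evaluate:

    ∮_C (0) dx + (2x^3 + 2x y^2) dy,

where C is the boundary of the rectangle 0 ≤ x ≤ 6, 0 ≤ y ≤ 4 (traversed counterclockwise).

Green's theorem converts the closed line integral into a double integral over the enclosed region D:

    ∮_C P dx + Q dy = ∬_D (∂Q/∂x - ∂P/∂y) dA.

Here P = 0, Q = 2x^3 + 2x y^2, so

    ∂Q/∂x = 6x^2 + 2y^2,    ∂P/∂y = 0,
    ∂Q/∂x - ∂P/∂y = 6x^2 + 2y^2.

D is the region 0 ≤ x ≤ 6, 0 ≤ y ≤ 4. Evaluating the double integral:

    ∬_D (6x^2 + 2y^2) dA = ∫_0^{6} ∫_0^{4} (6x^2 + 2y^2) dy dx.

Inner (y from 0 to 4): 24x^2 + 128/3.
Outer (x from 0 to 6): 1984.

Therefore ∮_C P dx + Q dy = 1984.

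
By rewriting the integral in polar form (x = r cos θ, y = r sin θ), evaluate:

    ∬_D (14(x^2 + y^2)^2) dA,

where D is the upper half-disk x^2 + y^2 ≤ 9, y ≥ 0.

The region D is 0 ≤ r ≤ 3, 0 ≤ θ ≤ π in polar coordinates, where x = r cos(θ), y = r sin(θ), and dA = r dr dθ.

Under the substitution, the integrand becomes 14r^4, so

    ∬_D (14(x^2 + y^2)^2) dA = ∫_{0}^{π} ∫_{0}^{3} (14r^4) · r dr dθ.

Inner integral (in r): ∫_{0}^{3} (14r^4) · r dr = 1701.

Outer integral (in θ): ∫_{0}^{π} (1701) dθ = 1701π.

Therefore ∬_D (14(x^2 + y^2)^2) dA = 1701π.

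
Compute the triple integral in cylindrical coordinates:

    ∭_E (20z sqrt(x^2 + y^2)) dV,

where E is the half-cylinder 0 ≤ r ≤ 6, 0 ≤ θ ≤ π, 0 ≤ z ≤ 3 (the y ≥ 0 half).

In cylindrical coordinates, x = r cos(θ), y = r sin(θ), z = z, and dV = r dr dθ dz.

The integrand becomes 20r z, so

    ∭_E (20z sqrt(x^2 + y^2)) dV = ∫_{0}^{π} ∫_{0}^{6} ∫_{0}^{3} (20r z) · r dz dr dθ.

Inner (z): 90r^2.
Middle (r from 0 to 6): 6480.
Outer (θ): 6480π.

Therefore the triple integral equals 6480π.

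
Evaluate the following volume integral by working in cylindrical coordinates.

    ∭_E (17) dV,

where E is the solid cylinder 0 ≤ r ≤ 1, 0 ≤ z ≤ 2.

In cylindrical coordinates, x = r cos(θ), y = r sin(θ), z = z, and dV = r dr dθ dz.

The integrand becomes 17, so

    ∭_E (17) dV = ∫_{0}^{2π} ∫_{0}^{1} ∫_{0}^{2} (17) · r dz dr dθ.

Inner (z): 34r.
Middle (r from 0 to 1): 17.
Outer (θ): 34π.

Therefore the triple integral equals 34π.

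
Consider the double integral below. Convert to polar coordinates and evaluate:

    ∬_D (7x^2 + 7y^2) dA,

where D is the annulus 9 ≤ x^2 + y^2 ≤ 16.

The region D is 3 ≤ r ≤ 4, 0 ≤ θ ≤ 2π in polar coordinates, where x = r cos(θ), y = r sin(θ), and dA = r dr dθ.

Under the substitution, the integrand becomes 7r^2, so

    ∬_D (7x^2 + 7y^2) dA = ∫_{0}^{2π} ∫_{3}^{4} (7r^2) · r dr dθ.

Inner integral (in r): ∫_{3}^{4} (7r^2) · r dr = 1225/4.

Outer integral (in θ): ∫_{0}^{2π} (1225/4) dθ = 1225π/2.

Therefore ∬_D (7x^2 + 7y^2) dA = 1225π/2.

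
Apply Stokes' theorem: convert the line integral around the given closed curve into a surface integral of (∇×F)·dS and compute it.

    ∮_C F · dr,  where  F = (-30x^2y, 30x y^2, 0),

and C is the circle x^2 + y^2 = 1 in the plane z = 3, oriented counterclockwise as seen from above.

Let S be the flat disk x^2 + y^2 ≤ 1 in the plane z = 3, with upward unit normal n̂ = ẑ. By Stokes' theorem,

    ∮_C F · dr = ∬_S (∇ × F) · n̂ dS = ∬_D (curl F)_z dA,

where D is the disk x^2 + y^2 ≤ 1.

Compute the curl of F = (-30x^2y, 30x y^2, 0):
    (∇ × F)_x = ∂F_z/∂y - ∂F_y/∂z = 0,
    (∇ × F)_y = ∂F_x/∂z - ∂F_z/∂x = 0,
    (∇ × F)_z = ∂F_y/∂x - ∂F_x/∂y = 30x^2 + 30y^2.

On z = 3, (curl F)_z = 30x^2 + 30y^2.

Convert to polar (x = r cos θ, y = r sin θ, dA = r dr dθ); the integrand becomes 30r^2, so

    ∬_D (curl F)_z dA = ∫_0^{2π} ∫_0^{1} (30r^2) · r dr dθ.

Inner (r from 0 to 1): 15/2.
Outer (θ from 0 to 2π): 15π.

Therefore ∮_C F · dr = 15π.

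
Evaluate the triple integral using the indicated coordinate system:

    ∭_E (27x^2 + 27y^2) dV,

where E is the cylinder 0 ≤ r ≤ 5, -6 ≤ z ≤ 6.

In cylindrical coordinates, x = r cos(θ), y = r sin(θ), z = z, and dV = r dr dθ dz.

The integrand becomes 27r^2, so

    ∭_E (27x^2 + 27y^2) dV = ∫_{0}^{2π} ∫_{0}^{5} ∫_{-6}^{6} (27r^2) · r dz dr dθ.

Inner (z): 324r^3.
Middle (r from 0 to 5): 50625.
Outer (θ): 101250π.

Therefore the triple integral equals 101250π.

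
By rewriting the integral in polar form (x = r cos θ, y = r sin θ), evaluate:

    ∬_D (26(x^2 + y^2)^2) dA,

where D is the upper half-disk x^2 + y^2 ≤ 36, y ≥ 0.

The region D is 0 ≤ r ≤ 6, 0 ≤ θ ≤ π in polar coordinates, where x = r cos(θ), y = r sin(θ), and dA = r dr dθ.

Under the substitution, the integrand becomes 26r^4, so

    ∬_D (26(x^2 + y^2)^2) dA = ∫_{0}^{π} ∫_{0}^{6} (26r^4) · r dr dθ.

Inner integral (in r): ∫_{0}^{6} (26r^4) · r dr = 202176.

Outer integral (in θ): ∫_{0}^{π} (202176) dθ = 202176π.

Therefore ∬_D (26(x^2 + y^2)^2) dA = 202176π.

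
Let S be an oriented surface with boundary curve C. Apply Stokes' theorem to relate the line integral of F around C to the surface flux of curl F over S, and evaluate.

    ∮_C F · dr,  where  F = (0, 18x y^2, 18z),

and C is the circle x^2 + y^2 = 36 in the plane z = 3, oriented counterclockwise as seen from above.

Let S be the flat disk x^2 + y^2 ≤ 36 in the plane z = 3, with upward unit normal n̂ = ẑ. By Stokes' theorem,

    ∮_C F · dr = ∬_S (∇ × F) · n̂ dS = ∬_D (curl F)_z dA,

where D is the disk x^2 + y^2 ≤ 36.

Compute the curl of F = (0, 18x y^2, 18z):
    (∇ × F)_x = ∂F_z/∂y - ∂F_y/∂z = 0,
    (∇ × F)_y = ∂F_x/∂z - ∂F_z/∂x = 0,
    (∇ × F)_z = ∂F_y/∂x - ∂F_x/∂y = 18y^2.

On z = 3, (curl F)_z = 18y^2.

Convert to polar (x = r cos θ, y = r sin θ, dA = r dr dθ); the integrand becomes 18r^2sin(θ)^2, so

    ∬_D (curl F)_z dA = ∫_0^{2π} ∫_0^{6} (18r^2sin(θ)^2) · r dr dθ.

Inner (r from 0 to 6): 5832sin(θ)^2.
Outer (θ from 0 to 2π): 5832π.

Therefore ∮_C F · dr = 5832π.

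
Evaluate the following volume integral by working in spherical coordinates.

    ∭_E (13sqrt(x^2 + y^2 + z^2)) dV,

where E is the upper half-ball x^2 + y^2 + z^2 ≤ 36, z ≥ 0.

In spherical coordinates, x = ρ sin(φ) cos(θ), y = ρ sin(φ) sin(θ), z = ρ cos(φ), and dV = ρ^2 sin(φ) dρ dφ dθ.

The integrand becomes 13ρ, so

    ∭_E (13sqrt(x^2 + y^2 + z^2)) dV = ∫_{0}^{2π} ∫_{0}^{π/2} ∫_{0}^{6} (13ρ) · ρ^2 sin(φ) dρ dφ dθ.

Inner (ρ): 4212sin(φ).
Middle (φ): 4212.
Outer (θ): 8424π.

Therefore the triple integral equals 8424π.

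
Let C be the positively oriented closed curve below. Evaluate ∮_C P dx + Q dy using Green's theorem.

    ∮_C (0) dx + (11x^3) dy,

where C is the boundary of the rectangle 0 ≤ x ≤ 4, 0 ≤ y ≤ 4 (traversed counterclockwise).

Green's theorem converts the closed line integral into a double integral over the enclosed region D:

    ∮_C P dx + Q dy = ∬_D (∂Q/∂x - ∂P/∂y) dA.

Here P = 0, Q = 11x^3, so

    ∂Q/∂x = 33x^2,    ∂P/∂y = 0,
    ∂Q/∂x - ∂P/∂y = 33x^2.

D is the region 0 ≤ x ≤ 4, 0 ≤ y ≤ 4. Evaluating the double integral:

    ∬_D (33x^2) dA = ∫_0^{4} ∫_0^{4} (33x^2) dy dx.

Inner (y from 0 to 4): 132x^2.
Outer (x from 0 to 4): 2816.

Therefore ∮_C P dx + Q dy = 2816.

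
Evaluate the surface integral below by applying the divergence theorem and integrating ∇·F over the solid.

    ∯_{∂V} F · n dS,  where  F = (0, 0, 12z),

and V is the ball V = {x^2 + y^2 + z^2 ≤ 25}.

By the divergence theorem,

    ∯_{∂V} F · n dS = ∭_V (∇ · F) dV.

Compute the divergence:
    ∇ · F = ∂F_x/∂x + ∂F_y/∂y + ∂F_z/∂z = 0 + 0 + 12 = 12.

In spherical coordinates, x = ρ sin(φ) cos(θ), y = ρ sin(φ) sin(θ), z = ρ cos(φ), dV = ρ^2 sin(φ) dρ dφ dθ, with 0 ≤ ρ ≤ 5, 0 ≤ φ ≤ π, 0 ≤ θ ≤ 2π.

The integrand, after substitution and multiplying by the volume element, becomes (12) · ρ^2 sin(φ), so

    ∭_V (∇·F) dV = ∫_0^{2π} ∫_0^{π} ∫_0^{5} (12) · ρ^2 sin(φ) dρ dφ dθ.

Inner (ρ from 0 to 5): 500sin(φ).
Middle (φ from 0 to π): 1000.
Outer (θ from 0 to 2π): 2000π.

Therefore ∯_{∂V} F · n dS = 2000π.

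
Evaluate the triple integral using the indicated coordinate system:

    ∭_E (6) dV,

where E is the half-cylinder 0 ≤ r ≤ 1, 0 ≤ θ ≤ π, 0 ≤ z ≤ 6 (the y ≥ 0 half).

In cylindrical coordinates, x = r cos(θ), y = r sin(θ), z = z, and dV = r dr dθ dz.

The integrand becomes 6, so

    ∭_E (6) dV = ∫_{0}^{π} ∫_{0}^{1} ∫_{0}^{6} (6) · r dz dr dθ.

Inner (z): 36r.
Middle (r from 0 to 1): 18.
Outer (θ): 18π.

Therefore the triple integral equals 18π.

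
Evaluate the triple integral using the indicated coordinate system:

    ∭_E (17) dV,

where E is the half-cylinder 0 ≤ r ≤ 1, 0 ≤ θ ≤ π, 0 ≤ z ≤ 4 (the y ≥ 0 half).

In cylindrical coordinates, x = r cos(θ), y = r sin(θ), z = z, and dV = r dr dθ dz.

The integrand becomes 17, so

    ∭_E (17) dV = ∫_{0}^{π} ∫_{0}^{1} ∫_{0}^{4} (17) · r dz dr dθ.

Inner (z): 68r.
Middle (r from 0 to 1): 34.
Outer (θ): 34π.

Therefore the triple integral equals 34π.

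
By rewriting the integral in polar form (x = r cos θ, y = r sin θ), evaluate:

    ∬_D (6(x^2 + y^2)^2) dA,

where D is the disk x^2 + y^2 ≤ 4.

The region D is 0 ≤ r ≤ 2, 0 ≤ θ ≤ 2π in polar coordinates, where x = r cos(θ), y = r sin(θ), and dA = r dr dθ.

Under the substitution, the integrand becomes 6r^4, so

    ∬_D (6(x^2 + y^2)^2) dA = ∫_{0}^{2π} ∫_{0}^{2} (6r^4) · r dr dθ.

Inner integral (in r): ∫_{0}^{2} (6r^4) · r dr = 64.

Outer integral (in θ): ∫_{0}^{2π} (64) dθ = 128π.

Therefore ∬_D (6(x^2 + y^2)^2) dA = 128π.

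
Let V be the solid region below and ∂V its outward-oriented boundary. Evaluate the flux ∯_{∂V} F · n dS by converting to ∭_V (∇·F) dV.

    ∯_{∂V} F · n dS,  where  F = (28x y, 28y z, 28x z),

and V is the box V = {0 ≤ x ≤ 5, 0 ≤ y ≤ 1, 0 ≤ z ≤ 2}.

By the divergence theorem,

    ∯_{∂V} F · n dS = ∭_V (∇ · F) dV.

Compute the divergence:
    ∇ · F = ∂F_x/∂x + ∂F_y/∂y + ∂F_z/∂z = 28y + 28z + 28x = 28x + 28y + 28z.

V is a rectangular box, so dV = dx dy dz with 0 ≤ x ≤ 5, 0 ≤ y ≤ 1, 0 ≤ z ≤ 2.

Integrate (28x + 28y + 28z) over V as an iterated integral:

    ∭_V (∇·F) dV = ∫_0^{5} ∫_0^{1} ∫_0^{2} (28x + 28y + 28z) dz dy dx.

Inner (z from 0 to 2): 56x + 56y + 56.
Middle (y from 0 to 1): 56x + 84.
Outer (x from 0 to 5): 1120.

Therefore ∯_{∂V} F · n dS = 1120.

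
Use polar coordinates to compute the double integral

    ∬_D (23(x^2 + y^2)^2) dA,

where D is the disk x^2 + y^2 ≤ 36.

The region D is 0 ≤ r ≤ 6, 0 ≤ θ ≤ 2π in polar coordinates, where x = r cos(θ), y = r sin(θ), and dA = r dr dθ.

Under the substitution, the integrand becomes 23r^4, so

    ∬_D (23(x^2 + y^2)^2) dA = ∫_{0}^{2π} ∫_{0}^{6} (23r^4) · r dr dθ.

Inner integral (in r): ∫_{0}^{6} (23r^4) · r dr = 178848.

Outer integral (in θ): ∫_{0}^{2π} (178848) dθ = 357696π.

Therefore ∬_D (23(x^2 + y^2)^2) dA = 357696π.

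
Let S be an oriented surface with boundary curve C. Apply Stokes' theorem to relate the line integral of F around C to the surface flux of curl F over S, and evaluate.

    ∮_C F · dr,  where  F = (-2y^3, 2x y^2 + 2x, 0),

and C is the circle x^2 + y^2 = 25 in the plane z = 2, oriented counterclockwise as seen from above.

Let S be the flat disk x^2 + y^2 ≤ 25 in the plane z = 2, with upward unit normal n̂ = ẑ. By Stokes' theorem,

    ∮_C F · dr = ∬_S (∇ × F) · n̂ dS = ∬_D (curl F)_z dA,

where D is the disk x^2 + y^2 ≤ 25.

Compute the curl of F = (-2y^3, 2x y^2 + 2x, 0):
    (∇ × F)_x = ∂F_z/∂y - ∂F_y/∂z = 0,
    (∇ × F)_y = ∂F_x/∂z - ∂F_z/∂x = 0,
    (∇ × F)_z = ∂F_y/∂x - ∂F_x/∂y = 8y^2 + 2.

On z = 2, (curl F)_z = 8y^2 + 2.

Convert to polar (x = r cos θ, y = r sin θ, dA = r dr dθ); the integrand becomes 8r^2sin(θ)^2 + 2, so

    ∬_D (curl F)_z dA = ∫_0^{2π} ∫_0^{5} (8r^2sin(θ)^2 + 2) · r dr dθ.

Inner (r from 0 to 5): 1250sin(θ)^2 + 25.
Outer (θ from 0 to 2π): 1300π.

Therefore ∮_C F · dr = 1300π.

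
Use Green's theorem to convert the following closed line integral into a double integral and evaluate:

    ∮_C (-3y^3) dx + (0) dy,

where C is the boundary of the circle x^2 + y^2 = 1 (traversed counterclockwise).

Green's theorem converts the closed line integral into a double integral over the enclosed region D:

    ∮_C P dx + Q dy = ∬_D (∂Q/∂x - ∂P/∂y) dA.

Here P = -3y^3, Q = 0, so

    ∂Q/∂x = 0,    ∂P/∂y = -9y^2,
    ∂Q/∂x - ∂P/∂y = 9y^2.

D is the region x^2 + y^2 ≤ 1. Evaluating the double integral:

In polar coordinates (x = r cos θ, y = r sin θ, dA = r dr dθ) the integrand becomes 9r^2sin(θ)^2, so

    ∬_D (9y^2) dA = ∫_0^{2π} ∫_0^{1} (9r^2sin(θ)^2) · r dr dθ.

Inner (r from 0 to 1): 9sin(θ)^2/4.
Outer (θ from 0 to 2π): 9π/4.

Therefore ∮_C P dx + Q dy = 9π/4.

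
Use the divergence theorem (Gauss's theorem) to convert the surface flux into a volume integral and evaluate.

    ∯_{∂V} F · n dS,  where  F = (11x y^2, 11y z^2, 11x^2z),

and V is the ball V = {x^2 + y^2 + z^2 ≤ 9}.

By the divergence theorem,

    ∯_{∂V} F · n dS = ∭_V (∇ · F) dV.

Compute the divergence:
    ∇ · F = ∂F_x/∂x + ∂F_y/∂y + ∂F_z/∂z = 11y^2 + 11z^2 + 11x^2 = 11x^2 + 11y^2 + 11z^2.

In spherical coordinates, x = ρ sin(φ) cos(θ), y = ρ sin(φ) sin(θ), z = ρ cos(φ), dV = ρ^2 sin(φ) dρ dφ dθ, with 0 ≤ ρ ≤ 3, 0 ≤ φ ≤ π, 0 ≤ θ ≤ 2π.

The integrand, after substitution and multiplying by the volume element, becomes (11ρ^2) · ρ^2 sin(φ), so

    ∭_V (∇·F) dV = ∫_0^{2π} ∫_0^{π} ∫_0^{3} (11ρ^2) · ρ^2 sin(φ) dρ dφ dθ.

Inner (ρ from 0 to 3): 2673sin(φ)/5.
Middle (φ from 0 to π): 5346/5.
Outer (θ from 0 to 2π): 10692π/5.

Therefore ∯_{∂V} F · n dS = 10692π/5.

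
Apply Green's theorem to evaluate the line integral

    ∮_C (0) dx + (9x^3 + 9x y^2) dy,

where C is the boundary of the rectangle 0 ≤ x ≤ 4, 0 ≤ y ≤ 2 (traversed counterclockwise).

Green's theorem converts the closed line integral into a double integral over the enclosed region D:

    ∮_C P dx + Q dy = ∬_D (∂Q/∂x - ∂P/∂y) dA.

Here P = 0, Q = 9x^3 + 9x y^2, so

    ∂Q/∂x = 27x^2 + 9y^2,    ∂P/∂y = 0,
    ∂Q/∂x - ∂P/∂y = 27x^2 + 9y^2.

D is the region 0 ≤ x ≤ 4, 0 ≤ y ≤ 2. Evaluating the double integral:

    ∬_D (27x^2 + 9y^2) dA = ∫_0^{4} ∫_0^{2} (27x^2 + 9y^2) dy dx.

Inner (y from 0 to 2): 54x^2 + 24.
Outer (x from 0 to 4): 1248.

Therefore ∮_C P dx + Q dy = 1248.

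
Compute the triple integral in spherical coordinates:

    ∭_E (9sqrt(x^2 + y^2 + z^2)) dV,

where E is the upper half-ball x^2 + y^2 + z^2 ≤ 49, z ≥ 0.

In spherical coordinates, x = ρ sin(φ) cos(θ), y = ρ sin(φ) sin(θ), z = ρ cos(φ), and dV = ρ^2 sin(φ) dρ dφ dθ.

The integrand becomes 9ρ, so

    ∭_E (9sqrt(x^2 + y^2 + z^2)) dV = ∫_{0}^{2π} ∫_{0}^{π/2} ∫_{0}^{7} (9ρ) · ρ^2 sin(φ) dρ dφ dθ.

Inner (ρ): 21609sin(φ)/4.
Middle (φ): 21609/4.
Outer (θ): 21609π/2.

Therefore the triple integral equals 21609π/2.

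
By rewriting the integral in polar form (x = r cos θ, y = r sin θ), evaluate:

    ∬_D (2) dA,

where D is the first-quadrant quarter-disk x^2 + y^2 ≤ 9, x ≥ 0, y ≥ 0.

The region D is 0 ≤ r ≤ 3, 0 ≤ θ ≤ π/2 in polar coordinates, where x = r cos(θ), y = r sin(θ), and dA = r dr dθ.

Under the substitution, the integrand becomes 2, so

    ∬_D (2) dA = ∫_{0}^{π/2} ∫_{0}^{3} (2) · r dr dθ.

Inner integral (in r): ∫_{0}^{3} (2) · r dr = 9.

Outer integral (in θ): ∫_{0}^{π/2} (9) dθ = 9π/2.

Therefore ∬_D (2) dA = 9π/2.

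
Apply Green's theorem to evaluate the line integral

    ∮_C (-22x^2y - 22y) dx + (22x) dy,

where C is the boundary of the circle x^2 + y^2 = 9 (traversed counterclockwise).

Green's theorem converts the closed line integral into a double integral over the enclosed region D:

    ∮_C P dx + Q dy = ∬_D (∂Q/∂x - ∂P/∂y) dA.

Here P = -22x^2y - 22y, Q = 22x, so

    ∂Q/∂x = 22,    ∂P/∂y = -22x^2 - 22,
    ∂Q/∂x - ∂P/∂y = 22x^2 + 44.

D is the region x^2 + y^2 ≤ 9. Evaluating the double integral:

In polar coordinates (x = r cos θ, y = r sin θ, dA = r dr dθ) the integrand becomes 22r^2cos(θ)^2 + 44, so

    ∬_D (22x^2 + 44) dA = ∫_0^{2π} ∫_0^{3} (22r^2cos(θ)^2 + 44) · r dr dθ.

Inner (r from 0 to 3): 891cos(θ)^2/2 + 198.
Outer (θ from 0 to 2π): 1683π/2.

Therefore ∮_C P dx + Q dy = 1683π/2.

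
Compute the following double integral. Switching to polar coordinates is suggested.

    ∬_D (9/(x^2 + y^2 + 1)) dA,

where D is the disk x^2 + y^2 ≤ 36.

The region D is 0 ≤ r ≤ 6, 0 ≤ θ ≤ 2π in polar coordinates, where x = r cos(θ), y = r sin(θ), and dA = r dr dθ.

Under the substitution, the integrand becomes 9/(r^2 + 1), so

    ∬_D (9/(x^2 + y^2 + 1)) dA = ∫_{0}^{2π} ∫_{0}^{6} (9/(r^2 + 1)) · r dr dθ.

Inner integral (in r): ∫_{0}^{6} (9/(r^2 + 1)) · r dr = 9log(37)/2.

Outer integral (in θ): ∫_{0}^{2π} (9log(37)/2) dθ = 9π log(37).

Therefore ∬_D (9/(x^2 + y^2 + 1)) dA = 9π log(37).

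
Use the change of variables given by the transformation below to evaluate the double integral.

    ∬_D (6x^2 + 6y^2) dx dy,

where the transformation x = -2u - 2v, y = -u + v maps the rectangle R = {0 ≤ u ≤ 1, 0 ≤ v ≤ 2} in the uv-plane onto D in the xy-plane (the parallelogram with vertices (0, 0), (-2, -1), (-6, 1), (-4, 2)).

Compute the Jacobian determinant of (x, y) with respect to (u, v):

    ∂(x,y)/∂(u,v) = | -2  -2 | = (-2)(1) - (-2)(-1) = -4.
                   | -1  1 |

Its absolute value is |J| = 4 (the area scaling factor).

Substituting x = -2u - 2v, y = -u + v into the integrand,

    6x^2 + 6y^2 → 30u^2 + 36u v + 30v^2,

so the integral becomes

    ∬_R (30u^2 + 36u v + 30v^2) · |J| du dv = ∫_0^1 ∫_0^2 (120u^2 + 144u v + 120v^2) dv du.

Inner (v): 240u^2 + 288u + 320.
Outer (u): 544.

Therefore ∬_D (6x^2 + 6y^2) dx dy = 544.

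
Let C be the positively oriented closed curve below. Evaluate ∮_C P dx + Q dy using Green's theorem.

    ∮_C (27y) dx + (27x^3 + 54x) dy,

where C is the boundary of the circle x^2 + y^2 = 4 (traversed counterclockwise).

Green's theorem converts the closed line integral into a double integral over the enclosed region D:

    ∮_C P dx + Q dy = ∬_D (∂Q/∂x - ∂P/∂y) dA.

Here P = 27y, Q = 27x^3 + 54x, so

    ∂Q/∂x = 81x^2 + 54,    ∂P/∂y = 27,
    ∂Q/∂x - ∂P/∂y = 81x^2 + 27.

D is the region x^2 + y^2 ≤ 4. Evaluating the double integral:

In polar coordinates (x = r cos θ, y = r sin θ, dA = r dr dθ) the integrand becomes 81r^2cos(θ)^2 + 27, so

    ∬_D (81x^2 + 27) dA = ∫_0^{2π} ∫_0^{2} (81r^2cos(θ)^2 + 27) · r dr dθ.

Inner (r from 0 to 2): 324cos(θ)^2 + 54.
Outer (θ from 0 to 2π): 432π.

Therefore ∮_C P dx + Q dy = 432π.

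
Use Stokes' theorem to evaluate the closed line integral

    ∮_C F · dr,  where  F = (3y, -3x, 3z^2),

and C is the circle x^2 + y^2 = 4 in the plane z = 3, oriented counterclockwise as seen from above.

Let S be the flat disk x^2 + y^2 ≤ 4 in the plane z = 3, with upward unit normal n̂ = ẑ. By Stokes' theorem,

    ∮_C F · dr = ∬_S (∇ × F) · n̂ dS = ∬_D (curl F)_z dA,

where D is the disk x^2 + y^2 ≤ 4.

Compute the curl of F = (3y, -3x, 3z^2):
    (∇ × F)_x = ∂F_z/∂y - ∂F_y/∂z = 0,
    (∇ × F)_y = ∂F_x/∂z - ∂F_z/∂x = 0,
    (∇ × F)_z = ∂F_y/∂x - ∂F_x/∂y = -6.

On z = 3, (curl F)_z = -6.

Convert to polar (x = r cos θ, y = r sin θ, dA = r dr dθ); the integrand becomes -6, so

    ∬_D (curl F)_z dA = ∫_0^{2π} ∫_0^{2} (-6) · r dr dθ.

Inner (r from 0 to 2): -12.
Outer (θ from 0 to 2π): -24π.

Therefore ∮_C F · dr = -24π.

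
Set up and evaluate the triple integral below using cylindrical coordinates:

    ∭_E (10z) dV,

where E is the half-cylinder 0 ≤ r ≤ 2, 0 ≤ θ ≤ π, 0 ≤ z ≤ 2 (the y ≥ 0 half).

In cylindrical coordinates, x = r cos(θ), y = r sin(θ), z = z, and dV = r dr dθ dz.

The integrand becomes 10z, so

    ∭_E (10z) dV = ∫_{0}^{π} ∫_{0}^{2} ∫_{0}^{2} (10z) · r dz dr dθ.

Inner (z): 20r.
Middle (r from 0 to 2): 40.
Outer (θ): 40π.

Therefore the triple integral equals 40π.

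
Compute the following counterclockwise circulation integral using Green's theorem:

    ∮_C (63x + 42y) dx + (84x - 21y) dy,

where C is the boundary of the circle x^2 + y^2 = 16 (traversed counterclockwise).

Green's theorem converts the closed line integral into a double integral over the enclosed region D:

    ∮_C P dx + Q dy = ∬_D (∂Q/∂x - ∂P/∂y) dA.

Here P = 63x + 42y, Q = 84x - 21y, so

    ∂Q/∂x = 84,    ∂P/∂y = 42,
    ∂Q/∂x - ∂P/∂y = 42.

D is the region x^2 + y^2 ≤ 16. Evaluating the double integral:

In polar coordinates (x = r cos θ, y = r sin θ, dA = r dr dθ) the integrand becomes 42, so

    ∬_D (42) dA = ∫_0^{2π} ∫_0^{4} (42) · r dr dθ.

Inner (r from 0 to 4): 336.
Outer (θ from 0 to 2π): 672π.

Therefore ∮_C P dx + Q dy = 672π.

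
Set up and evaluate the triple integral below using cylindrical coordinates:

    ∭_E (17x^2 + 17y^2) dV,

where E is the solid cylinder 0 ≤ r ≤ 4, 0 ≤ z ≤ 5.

In cylindrical coordinates, x = r cos(θ), y = r sin(θ), z = z, and dV = r dr dθ dz.

The integrand becomes 17r^2, so

    ∭_E (17x^2 + 17y^2) dV = ∫_{0}^{2π} ∫_{0}^{4} ∫_{0}^{5} (17r^2) · r dz dr dθ.

Inner (z): 85r^3.
Middle (r from 0 to 4): 5440.
Outer (θ): 10880π.

Therefore the triple integral equals 10880π.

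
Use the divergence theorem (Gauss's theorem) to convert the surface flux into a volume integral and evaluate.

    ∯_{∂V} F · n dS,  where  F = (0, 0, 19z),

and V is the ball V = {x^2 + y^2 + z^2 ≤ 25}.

By the divergence theorem,

    ∯_{∂V} F · n dS = ∭_V (∇ · F) dV.

Compute the divergence:
    ∇ · F = ∂F_x/∂x + ∂F_y/∂y + ∂F_z/∂z = 0 + 0 + 19 = 19.

In spherical coordinates, x = ρ sin(φ) cos(θ), y = ρ sin(φ) sin(θ), z = ρ cos(φ), dV = ρ^2 sin(φ) dρ dφ dθ, with 0 ≤ ρ ≤ 5, 0 ≤ φ ≤ π, 0 ≤ θ ≤ 2π.

The integrand, after substitution and multiplying by the volume element, becomes (19) · ρ^2 sin(φ), so

    ∭_V (∇·F) dV = ∫_0^{2π} ∫_0^{π} ∫_0^{5} (19) · ρ^2 sin(φ) dρ dφ dθ.

Inner (ρ from 0 to 5): 2375sin(φ)/3.
Middle (φ from 0 to π): 4750/3.
Outer (θ from 0 to 2π): 9500π/3.

Therefore ∯_{∂V} F · n dS = 9500π/3.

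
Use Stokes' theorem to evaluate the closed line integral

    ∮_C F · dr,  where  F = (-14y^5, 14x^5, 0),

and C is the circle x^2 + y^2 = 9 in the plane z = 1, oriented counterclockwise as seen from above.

Let S be the flat disk x^2 + y^2 ≤ 9 in the plane z = 1, with upward unit normal n̂ = ẑ. By Stokes' theorem,

    ∮_C F · dr = ∬_S (∇ × F) · n̂ dS = ∬_D (curl F)_z dA,

where D is the disk x^2 + y^2 ≤ 9.

Compute the curl of F = (-14y^5, 14x^5, 0):
    (∇ × F)_x = ∂F_z/∂y - ∂F_y/∂z = 0,
    (∇ × F)_y = ∂F_x/∂z - ∂F_z/∂x = 0,
    (∇ × F)_z = ∂F_y/∂x - ∂F_x/∂y = 70x^4 + 70y^4.

On z = 1, (curl F)_z = 70x^4 + 70y^4.

Convert to polar (x = r cos θ, y = r sin θ, dA = r dr dθ); the integrand becomes 70r^4(sin(θ)^4 + cos(θ)^4), so

    ∬_D (curl F)_z dA = ∫_0^{2π} ∫_0^{3} (70r^4(sin(θ)^4 + cos(θ)^4)) · r dr dθ.

Inner (r from 0 to 3): 8505sin(θ)^4 + 8505cos(θ)^4.
Outer (θ from 0 to 2π): 25515π/2.

Therefore ∮_C F · dr = 25515π/2.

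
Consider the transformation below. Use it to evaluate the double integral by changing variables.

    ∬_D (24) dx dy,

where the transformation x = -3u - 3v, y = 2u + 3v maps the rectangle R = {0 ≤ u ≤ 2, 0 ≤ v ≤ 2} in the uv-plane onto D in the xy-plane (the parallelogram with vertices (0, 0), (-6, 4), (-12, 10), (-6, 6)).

Compute the Jacobian determinant of (x, y) with respect to (u, v):

    ∂(x,y)/∂(u,v) = | -3  -3 | = (-3)(3) - (-3)(2) = -3.
                   | 2  3 |

Its absolute value is |J| = 3 (the area scaling factor).

Substituting x = -3u - 3v, y = 2u + 3v into the integrand,

    24 → 24,

so the integral becomes

    ∬_R (24) · |J| du dv = ∫_0^2 ∫_0^2 (72) dv du.

Inner (v): 144.
Outer (u): 288.

Therefore ∬_D (24) dx dy = 288.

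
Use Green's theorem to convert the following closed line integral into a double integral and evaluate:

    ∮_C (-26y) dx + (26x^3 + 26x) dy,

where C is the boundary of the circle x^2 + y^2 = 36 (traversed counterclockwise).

Green's theorem converts the closed line integral into a double integral over the enclosed region D:

    ∮_C P dx + Q dy = ∬_D (∂Q/∂x - ∂P/∂y) dA.

Here P = -26y, Q = 26x^3 + 26x, so

    ∂Q/∂x = 78x^2 + 26,    ∂P/∂y = -26,
    ∂Q/∂x - ∂P/∂y = 78x^2 + 52.

D is the region x^2 + y^2 ≤ 36. Evaluating the double integral:

In polar coordinates (x = r cos θ, y = r sin θ, dA = r dr dθ) the integrand becomes 78r^2cos(θ)^2 + 52, so

    ∬_D (78x^2 + 52) dA = ∫_0^{2π} ∫_0^{6} (78r^2cos(θ)^2 + 52) · r dr dθ.

Inner (r from 0 to 6): 25272cos(θ)^2 + 936.
Outer (θ from 0 to 2π): 27144π.

Therefore ∮_C P dx + Q dy = 27144π.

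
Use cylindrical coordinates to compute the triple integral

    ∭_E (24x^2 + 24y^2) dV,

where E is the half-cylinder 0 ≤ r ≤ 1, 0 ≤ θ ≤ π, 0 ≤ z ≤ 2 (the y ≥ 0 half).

In cylindrical coordinates, x = r cos(θ), y = r sin(θ), z = z, and dV = r dr dθ dz.

The integrand becomes 24r^2, so

    ∭_E (24x^2 + 24y^2) dV = ∫_{0}^{π} ∫_{0}^{1} ∫_{0}^{2} (24r^2) · r dz dr dθ.

Inner (z): 48r^3.
Middle (r from 0 to 1): 12.
Outer (θ): 12π.

Therefore the triple integral equals 12π.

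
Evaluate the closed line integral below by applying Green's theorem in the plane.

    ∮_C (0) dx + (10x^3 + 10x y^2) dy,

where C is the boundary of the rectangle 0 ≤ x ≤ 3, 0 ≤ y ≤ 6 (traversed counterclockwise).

Green's theorem converts the closed line integral into a double integral over the enclosed region D:

    ∮_C P dx + Q dy = ∬_D (∂Q/∂x - ∂P/∂y) dA.

Here P = 0, Q = 10x^3 + 10x y^2, so

    ∂Q/∂x = 30x^2 + 10y^2,    ∂P/∂y = 0,
    ∂Q/∂x - ∂P/∂y = 30x^2 + 10y^2.

D is the region 0 ≤ x ≤ 3, 0 ≤ y ≤ 6. Evaluating the double integral:

    ∬_D (30x^2 + 10y^2) dA = ∫_0^{3} ∫_0^{6} (30x^2 + 10y^2) dy dx.

Inner (y from 0 to 6): 180x^2 + 720.
Outer (x from 0 to 3): 3780.

Therefore ∮_C P dx + Q dy = 3780.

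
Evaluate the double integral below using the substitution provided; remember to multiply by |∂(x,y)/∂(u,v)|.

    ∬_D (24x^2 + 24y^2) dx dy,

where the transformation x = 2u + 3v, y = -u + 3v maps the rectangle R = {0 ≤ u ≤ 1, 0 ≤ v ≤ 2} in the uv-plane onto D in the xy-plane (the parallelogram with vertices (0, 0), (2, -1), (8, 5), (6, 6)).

Compute the Jacobian determinant of (x, y) with respect to (u, v):

    ∂(x,y)/∂(u,v) = | 2  3 | = (2)(3) - (3)(-1) = 9.
                   | -1  3 |

Its absolute value is |J| = 9 (the area scaling factor).

Substituting x = 2u + 3v, y = -u + 3v into the integrand,

    24x^2 + 24y^2 → 120u^2 + 144u v + 432v^2,

so the integral becomes

    ∬_R (120u^2 + 144u v + 432v^2) · |J| du dv = ∫_0^1 ∫_0^2 (1080u^2 + 1296u v + 3888v^2) dv du.

Inner (v): 2160u^2 + 2592u + 10368.
Outer (u): 12384.

Therefore ∬_D (24x^2 + 24y^2) dx dy = 12384.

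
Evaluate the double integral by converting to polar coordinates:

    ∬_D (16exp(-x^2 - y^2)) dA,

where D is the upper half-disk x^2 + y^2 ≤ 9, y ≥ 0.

The region D is 0 ≤ r ≤ 3, 0 ≤ θ ≤ π in polar coordinates, where x = r cos(θ), y = r sin(θ), and dA = r dr dθ.

Under the substitution, the integrand becomes 16exp(-r^2), so

    ∬_D (16exp(-x^2 - y^2)) dA = ∫_{0}^{π} ∫_{0}^{3} (16exp(-r^2)) · r dr dθ.

Inner integral (in r): ∫_{0}^{3} (16exp(-r^2)) · r dr = 8 - 8exp(-9).

Outer integral (in θ): ∫_{0}^{π} (8 - 8exp(-9)) dθ = -8π exp(-9) + 8π.

Therefore ∬_D (16exp(-x^2 - y^2)) dA = -8π exp(-9) + 8π.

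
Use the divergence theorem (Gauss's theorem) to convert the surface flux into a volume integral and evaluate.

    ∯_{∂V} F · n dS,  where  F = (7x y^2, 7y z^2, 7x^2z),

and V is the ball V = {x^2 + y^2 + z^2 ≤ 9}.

By the divergence theorem,

    ∯_{∂V} F · n dS = ∭_V (∇ · F) dV.

Compute the divergence:
    ∇ · F = ∂F_x/∂x + ∂F_y/∂y + ∂F_z/∂z = 7y^2 + 7z^2 + 7x^2 = 7x^2 + 7y^2 + 7z^2.

In spherical coordinates, x = ρ sin(φ) cos(θ), y = ρ sin(φ) sin(θ), z = ρ cos(φ), dV = ρ^2 sin(φ) dρ dφ dθ, with 0 ≤ ρ ≤ 3, 0 ≤ φ ≤ π, 0 ≤ θ ≤ 2π.

The integrand, after substitution and multiplying by the volume element, becomes (7ρ^2) · ρ^2 sin(φ), so

    ∭_V (∇·F) dV = ∫_0^{2π} ∫_0^{π} ∫_0^{3} (7ρ^2) · ρ^2 sin(φ) dρ dφ dθ.

Inner (ρ from 0 to 3): 1701sin(φ)/5.
Middle (φ from 0 to π): 3402/5.
Outer (θ from 0 to 2π): 6804π/5.

Therefore ∯_{∂V} F · n dS = 6804π/5.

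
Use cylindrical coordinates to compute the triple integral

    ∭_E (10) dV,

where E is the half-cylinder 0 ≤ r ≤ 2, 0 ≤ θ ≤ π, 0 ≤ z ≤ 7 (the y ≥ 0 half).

In cylindrical coordinates, x = r cos(θ), y = r sin(θ), z = z, and dV = r dr dθ dz.

The integrand becomes 10, so

    ∭_E (10) dV = ∫_{0}^{π} ∫_{0}^{2} ∫_{0}^{7} (10) · r dz dr dθ.

Inner (z): 70r.
Middle (r from 0 to 2): 140.
Outer (θ): 140π.

Therefore the triple integral equals 140π.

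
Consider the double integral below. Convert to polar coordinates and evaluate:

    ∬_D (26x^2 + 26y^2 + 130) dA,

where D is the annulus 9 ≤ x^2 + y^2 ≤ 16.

The region D is 3 ≤ r ≤ 4, 0 ≤ θ ≤ 2π in polar coordinates, where x = r cos(θ), y = r sin(θ), and dA = r dr dθ.

Under the substitution, the integrand becomes 26r^2 + 130, so

    ∬_D (26x^2 + 26y^2 + 130) dA = ∫_{0}^{2π} ∫_{3}^{4} (26r^2 + 130) · r dr dθ.

Inner integral (in r): ∫_{3}^{4} (26r^2 + 130) · r dr = 3185/2.

Outer integral (in θ): ∫_{0}^{2π} (3185/2) dθ = 3185π.

Therefore ∬_D (26x^2 + 26y^2 + 130) dA = 3185π.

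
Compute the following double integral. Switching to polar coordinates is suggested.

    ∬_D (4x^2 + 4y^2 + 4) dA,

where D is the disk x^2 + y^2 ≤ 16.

The region D is 0 ≤ r ≤ 4, 0 ≤ θ ≤ 2π in polar coordinates, where x = r cos(θ), y = r sin(θ), and dA = r dr dθ.

Under the substitution, the integrand becomes 4r^2 + 4, so

    ∬_D (4x^2 + 4y^2 + 4) dA = ∫_{0}^{2π} ∫_{0}^{4} (4r^2 + 4) · r dr dθ.

Inner integral (in r): ∫_{0}^{4} (4r^2 + 4) · r dr = 288.

Outer integral (in θ): ∫_{0}^{2π} (288) dθ = 576π.

Therefore ∬_D (4x^2 + 4y^2 + 4) dA = 576π.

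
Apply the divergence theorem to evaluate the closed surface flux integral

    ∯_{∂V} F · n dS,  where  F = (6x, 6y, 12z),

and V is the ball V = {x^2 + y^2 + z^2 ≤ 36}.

By the divergence theorem,

    ∯_{∂V} F · n dS = ∭_V (∇ · F) dV.

Compute the divergence:
    ∇ · F = ∂F_x/∂x + ∂F_y/∂y + ∂F_z/∂z = 6 + 6 + 12 = 24.

In spherical coordinates, x = ρ sin(φ) cos(θ), y = ρ sin(φ) sin(θ), z = ρ cos(φ), dV = ρ^2 sin(φ) dρ dφ dθ, with 0 ≤ ρ ≤ 6, 0 ≤ φ ≤ π, 0 ≤ θ ≤ 2π.

The integrand, after substitution and multiplying by the volume element, becomes (24) · ρ^2 sin(φ), so

    ∭_V (∇·F) dV = ∫_0^{2π} ∫_0^{π} ∫_0^{6} (24) · ρ^2 sin(φ) dρ dφ dθ.

Inner (ρ from 0 to 6): 1728sin(φ).
Middle (φ from 0 to π): 3456.
Outer (θ from 0 to 2π): 6912π.

Therefore ∯_{∂V} F · n dS = 6912π.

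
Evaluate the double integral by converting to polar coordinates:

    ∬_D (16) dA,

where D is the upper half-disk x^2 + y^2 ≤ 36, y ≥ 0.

The region D is 0 ≤ r ≤ 6, 0 ≤ θ ≤ π in polar coordinates, where x = r cos(θ), y = r sin(θ), and dA = r dr dθ.

Under the substitution, the integrand becomes 16, so

    ∬_D (16) dA = ∫_{0}^{π} ∫_{0}^{6} (16) · r dr dθ.

Inner integral (in r): ∫_{0}^{6} (16) · r dr = 288.

Outer integral (in θ): ∫_{0}^{π} (288) dθ = 288π.

Therefore ∬_D (16) dA = 288π.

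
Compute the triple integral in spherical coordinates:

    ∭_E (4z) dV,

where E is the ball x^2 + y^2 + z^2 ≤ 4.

In spherical coordinates, x = ρ sin(φ) cos(θ), y = ρ sin(φ) sin(θ), z = ρ cos(φ), and dV = ρ^2 sin(φ) dρ dφ dθ.

The integrand becomes 4ρ cos(φ), so

    ∭_E (4z) dV = ∫_{0}^{2π} ∫_{0}^{π} ∫_{0}^{2} (4ρ cos(φ)) · ρ^2 sin(φ) dρ dφ dθ.

Inner (ρ): 8sin(2φ).
Middle (φ): 0.
Outer (θ): 0.

Therefore the triple integral equals 0.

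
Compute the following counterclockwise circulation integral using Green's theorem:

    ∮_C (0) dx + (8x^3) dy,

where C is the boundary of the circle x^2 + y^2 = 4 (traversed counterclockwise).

Green's theorem converts the closed line integral into a double integral over the enclosed region D:

    ∮_C P dx + Q dy = ∬_D (∂Q/∂x - ∂P/∂y) dA.

Here P = 0, Q = 8x^3, so

    ∂Q/∂x = 24x^2,    ∂P/∂y = 0,
    ∂Q/∂x - ∂P/∂y = 24x^2.

D is the region x^2 + y^2 ≤ 4. Evaluating the double integral:

In polar coordinates (x = r cos θ, y = r sin θ, dA = r dr dθ) the integrand becomes 24r^2cos(θ)^2, so

    ∬_D (24x^2) dA = ∫_0^{2π} ∫_0^{2} (24r^2cos(θ)^2) · r dr dθ.

Inner (r from 0 to 2): 96cos(θ)^2.
Outer (θ from 0 to 2π): 96π.

Therefore ∮_C P dx + Q dy = 96π.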